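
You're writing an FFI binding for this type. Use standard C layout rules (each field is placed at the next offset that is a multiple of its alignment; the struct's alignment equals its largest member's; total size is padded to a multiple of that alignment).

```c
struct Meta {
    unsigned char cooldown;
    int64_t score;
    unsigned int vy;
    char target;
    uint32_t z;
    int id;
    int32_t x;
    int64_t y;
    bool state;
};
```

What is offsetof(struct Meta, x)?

cooldown at 0 (size 1, align 1) → ends 1
pad 7 to align 8 for score
score at 8 (size 8, align 8) → ends 16
vy at 16 (size 4, align 4) → ends 20
target at 20 (size 1, align 1) → ends 21
pad 3 to align 4 for z
z at 24 (size 4, align 4) → ends 28
id at 28 (size 4, align 4) → ends 32
x at 32 (size 4, align 4) → ends 36

32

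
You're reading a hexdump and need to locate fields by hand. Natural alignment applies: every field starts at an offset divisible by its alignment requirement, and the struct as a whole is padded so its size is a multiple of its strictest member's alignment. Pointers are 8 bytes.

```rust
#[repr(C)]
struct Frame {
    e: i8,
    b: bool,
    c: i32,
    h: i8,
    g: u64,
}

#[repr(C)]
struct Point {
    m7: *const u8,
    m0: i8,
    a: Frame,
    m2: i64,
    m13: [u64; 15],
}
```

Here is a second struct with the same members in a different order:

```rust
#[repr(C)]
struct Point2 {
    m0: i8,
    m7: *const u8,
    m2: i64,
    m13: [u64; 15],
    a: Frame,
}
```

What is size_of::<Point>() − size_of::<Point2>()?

0

Frame: e at 0 (size 1, align 1) → ends 1; b at 1 (size 1, align 1) → ends 2; pad 2 to align 4 for c; c at 4 (size 4, align 4) → ends 8; h at 8 (size 1, align 1) → ends 9; pad 7 to align 8 for g; g at 16 (size 8, align 8) → ends 24; total 24 bytes, alignment 8
m7 at 0 (size 8, align 8) → ends 8
m0 at 8 (size 1, align 1) → ends 9
pad 7 to align 8 for a
a at 16 (size 24, align 8) → ends 40
m2 at 40 (size 8, align 8) → ends 48
m13 at 48 (size 120, align 8) → ends 168
total 168 bytes, alignment 8
— Point2 —
m0 at 0 (size 1, align 1) → ends 1
pad 7 to align 8 for m7
m7 at 8 (size 8, align 8) → ends 16
m2 at 16 (size 8, align 8) → ends 24
m13 at 24 (size 120, align 8) → ends 144
a at 144 (size 24, align 8) → ends 168
total 168 bytes, alignment 8
168 − 168 = 0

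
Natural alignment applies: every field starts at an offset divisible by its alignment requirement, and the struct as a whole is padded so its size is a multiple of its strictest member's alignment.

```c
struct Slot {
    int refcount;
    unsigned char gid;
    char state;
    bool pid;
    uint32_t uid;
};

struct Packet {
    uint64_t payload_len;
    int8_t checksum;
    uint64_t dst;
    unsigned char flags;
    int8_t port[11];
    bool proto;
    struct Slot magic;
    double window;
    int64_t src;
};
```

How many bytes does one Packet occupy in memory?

72 bytes

Slot: refcount at 0 (size 4, align 4) → ends 4; gid at 4 (size 1, align 1) → ends 5; state at 5 (size 1, align 1) → ends 6; pid at 6 (size 1, align 1) → ends 7; pad 1 to align 4 for uid; uid at 8 (size 4, align 4) → ends 12; total 12 bytes, alignment 4
payload_len at 0 (size 8, align 8) → ends 8
checksum at 8 (size 1, align 1) → ends 9
pad 7 to align 8 for dst
dst at 16 (size 8, align 8) → ends 24
flags at 24 (size 1, align 1) → ends 25
port at 25 (size 11, align 1) → ends 36
proto at 36 (size 1, align 1) → ends 37
pad 3 to align 4 for magic
magic at 40 (size 12, align 4) → ends 52
pad 4 to align 8 for window
window at 56 (size 8, align 8) → ends 64
src at 64 (size 8, align 8) → ends 72
total 72 bytes, alignment 8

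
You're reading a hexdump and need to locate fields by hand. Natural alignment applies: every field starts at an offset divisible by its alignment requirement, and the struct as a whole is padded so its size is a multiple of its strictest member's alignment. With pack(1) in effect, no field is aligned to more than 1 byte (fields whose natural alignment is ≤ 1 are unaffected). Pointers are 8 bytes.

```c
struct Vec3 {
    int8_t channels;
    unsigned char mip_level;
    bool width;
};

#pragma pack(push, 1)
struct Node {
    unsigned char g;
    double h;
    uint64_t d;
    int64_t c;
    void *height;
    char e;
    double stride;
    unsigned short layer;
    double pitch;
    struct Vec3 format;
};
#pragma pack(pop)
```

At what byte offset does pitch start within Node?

Vec3: @0: channels [1B, align 1] → 1; @1: mip_level [1B, align 1] → 2; @2: width [1B, align 1] → 3; size 3, align 1
@0: g [1B, align 1] → 1
@1: h [8B, align 1] → 9
@9: d [8B, align 1] → 17
@17: c [8B, align 1] → 25
@25: height [8B, align 1] → 33
@33: e [1B, align 1] → 34
@34: stride [8B, align 1] → 42
@42: layer [2B, align 1] → 44
@44: pitch [8B, align 1] → 52

44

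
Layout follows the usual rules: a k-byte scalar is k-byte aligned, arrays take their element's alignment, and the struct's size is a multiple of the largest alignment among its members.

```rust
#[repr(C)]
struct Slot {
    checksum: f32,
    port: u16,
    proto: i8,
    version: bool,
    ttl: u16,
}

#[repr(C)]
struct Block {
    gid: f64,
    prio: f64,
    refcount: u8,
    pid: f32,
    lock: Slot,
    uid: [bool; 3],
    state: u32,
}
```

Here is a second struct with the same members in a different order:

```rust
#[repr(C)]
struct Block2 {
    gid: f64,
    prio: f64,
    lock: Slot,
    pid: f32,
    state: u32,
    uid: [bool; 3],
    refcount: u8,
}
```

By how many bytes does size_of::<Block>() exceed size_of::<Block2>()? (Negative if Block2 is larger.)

Slot: 0..4  checksum  (4B, 4-aligned); 4..6  port  (2B, 2-aligned); 6..7  proto  (1B, 1-aligned); 7..8  version  (1B, 1-aligned); 8..10  ttl  (2B, 2-aligned); 10..12  -- tail padding (2B); sizeof = 12, alignof = 4
0..8  gid  (8B, 8-aligned)
8..16  prio  (8B, 8-aligned)
16..17  refcount  (1B, 1-aligned)
17..20  -- padding (3B)
20..24  pid  (4B, 4-aligned)
24..36  lock  (12B, 4-aligned)
36..39  uid  (3B, 1-aligned)
39..40  -- padding (1B)
40..44  state  (4B, 4-aligned)
44..48  -- tail padding (4B)
sizeof = 48, alignof = 8
— Block2 —
0..8  gid  (8B, 8-aligned)
8..16  prio  (8B, 8-aligned)
16..28  lock  (12B, 4-aligned)
28..32  pid  (4B, 4-aligned)
32..36  state  (4B, 4-aligned)
36..39  uid  (3B, 1-aligned)
39..40  refcount  (1B, 1-aligned)
sizeof = 40, alignof = 8
48 − 40 = 8

8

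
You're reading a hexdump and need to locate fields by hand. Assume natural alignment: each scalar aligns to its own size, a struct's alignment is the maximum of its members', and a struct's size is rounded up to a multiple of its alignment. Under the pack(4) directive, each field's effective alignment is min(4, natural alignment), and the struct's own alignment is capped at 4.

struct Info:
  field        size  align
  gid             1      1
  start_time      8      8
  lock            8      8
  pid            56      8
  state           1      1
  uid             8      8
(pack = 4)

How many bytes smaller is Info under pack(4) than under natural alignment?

8

natural layout:
  @0: gid [1B, align 1] → 1
  +7 pad (align 8)
  @8: start_time [8B, align 8] → 16
  @16: lock [8B, align 8] → 24
  @24: pid [56B, align 8] → 80
  @80: state [1B, align 1] → 81
  +7 pad (align 8)
  @88: uid [8B, align 8] → 96
  size 96, align 8
packed(4) layout:
  @0: gid [1B, align 1] → 1
  +3 pad (align 4)
  @4: start_time [8B, align 4] → 12
  @12: lock [8B, align 4] → 20
  @20: pid [56B, align 4] → 76
  @76: state [1B, align 1] → 77
  +3 pad (align 4)
  @80: uid [8B, align 4] → 88
  size 88, align 4
96 − 88 = 8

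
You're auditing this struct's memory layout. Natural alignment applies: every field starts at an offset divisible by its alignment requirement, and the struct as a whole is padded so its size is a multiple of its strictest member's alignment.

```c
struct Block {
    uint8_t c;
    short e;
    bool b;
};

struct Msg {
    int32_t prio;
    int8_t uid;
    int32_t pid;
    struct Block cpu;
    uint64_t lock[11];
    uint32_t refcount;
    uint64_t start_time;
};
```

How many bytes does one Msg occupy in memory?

Block: @0: c [1B, align 1] → 1; +1 pad (align 2); @2: e [2B, align 2] → 4; @4: b [1B, align 1] → 5; +1 tail pad (align 2); size 6, align 2
@0: prio [4B, align 4] → 4
@4: uid [1B, align 1] → 5
+3 pad (align 4)
@8: pid [4B, align 4] → 12
@12: cpu [6B, align 2] → 18
+6 pad (align 8)
@24: lock [88B, align 8] → 112
@112: refcount [4B, align 4] → 116
+4 pad (align 8)
@120: start_time [8B, align 8] → 128
size 128, align 8

128 bytes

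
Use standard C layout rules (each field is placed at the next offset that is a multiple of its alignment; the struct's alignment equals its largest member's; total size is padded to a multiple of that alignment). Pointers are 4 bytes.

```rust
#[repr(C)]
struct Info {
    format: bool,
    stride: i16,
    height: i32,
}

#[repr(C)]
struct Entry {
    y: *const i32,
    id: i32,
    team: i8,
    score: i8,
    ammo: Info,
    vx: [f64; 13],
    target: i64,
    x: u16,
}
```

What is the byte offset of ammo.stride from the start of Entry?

Info: 0..1  format  (1B, 1-aligned); 1..2  -- padding (1B); 2..4  stride  (2B, 2-aligned); 4..8  height  (4B, 4-aligned); sizeof = 8, alignof = 4
0..4  y  (4B, 4-aligned)
4..8  id  (4B, 4-aligned)
8..9  team  (1B, 1-aligned)
9..10  score  (1B, 1-aligned)
10..12  -- padding (2B)
12..20  ammo  (8B, 4-aligned)
within Info: stride at 2
12 + 2 = 14

14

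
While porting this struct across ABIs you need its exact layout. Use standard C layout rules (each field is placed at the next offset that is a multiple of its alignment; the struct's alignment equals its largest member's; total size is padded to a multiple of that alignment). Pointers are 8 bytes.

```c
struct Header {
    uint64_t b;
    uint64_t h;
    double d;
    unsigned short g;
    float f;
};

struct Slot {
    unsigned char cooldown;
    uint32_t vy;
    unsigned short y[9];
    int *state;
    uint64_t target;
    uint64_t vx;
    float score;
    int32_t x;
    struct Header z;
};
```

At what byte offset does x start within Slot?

60

Header: @0: b [8B, align 8] → 8; @8: h [8B, align 8] → 16; @16: d [8B, align 8] → 24; @24: g [2B, align 2] → 26; +2 pad (align 4); @28: f [4B, align 4] → 32; size 32, align 8
@0: cooldown [1B, align 1] → 1
+3 pad (align 4)
@4: vy [4B, align 4] → 8
@8: y [18B, align 2] → 26
+6 pad (align 8)
@32: state [8B, align 8] → 40
@40: target [8B, align 8] → 48
@48: vx [8B, align 8] → 56
@56: score [4B, align 4] → 60
@60: x [4B, align 4] → 64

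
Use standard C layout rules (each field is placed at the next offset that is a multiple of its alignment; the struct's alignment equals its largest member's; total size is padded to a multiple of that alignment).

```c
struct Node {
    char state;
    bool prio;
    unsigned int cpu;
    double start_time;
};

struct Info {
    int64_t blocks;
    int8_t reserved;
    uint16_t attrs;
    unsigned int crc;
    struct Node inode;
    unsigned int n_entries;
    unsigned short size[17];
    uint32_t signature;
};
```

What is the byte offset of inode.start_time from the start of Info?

Node: @0: state [1B, align 1] → 1; @1: prio [1B, align 1] → 2; +2 pad (align 4); @4: cpu [4B, align 4] → 8; @8: start_time [8B, align 8] → 16; size 16, align 8
@0: blocks [8B, align 8] → 8
@8: reserved [1B, align 1] → 9
+1 pad (align 2)
@10: attrs [2B, align 2] → 12
@12: crc [4B, align 4] → 16
@16: inode [16B, align 8] → 32
within Node: start_time at 8
16 + 8 = 24

24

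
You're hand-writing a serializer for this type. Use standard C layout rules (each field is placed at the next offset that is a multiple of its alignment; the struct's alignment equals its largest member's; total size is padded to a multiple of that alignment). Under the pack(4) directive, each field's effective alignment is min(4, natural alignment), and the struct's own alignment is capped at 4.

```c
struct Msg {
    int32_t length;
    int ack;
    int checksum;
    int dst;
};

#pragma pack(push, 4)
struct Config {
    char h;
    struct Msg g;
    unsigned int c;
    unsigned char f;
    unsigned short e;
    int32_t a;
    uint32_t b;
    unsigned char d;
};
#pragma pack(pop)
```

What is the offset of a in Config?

28

Msg: 0..4  length  (4B, 4-aligned); 4..8  ack  (4B, 4-aligned); 8..12  checksum  (4B, 4-aligned); 12..16  dst  (4B, 4-aligned); sizeof = 16, alignof = 4
0..1  h  (1B, 1-aligned)
1..4  -- padding (3B)
4..20  g  (16B, 4-aligned)
20..24  c  (4B, 4-aligned)
24..25  f  (1B, 1-aligned)
25..26  -- padding (1B)
26..28  e  (2B, 2-aligned)
28..32  a  (4B, 4-aligned)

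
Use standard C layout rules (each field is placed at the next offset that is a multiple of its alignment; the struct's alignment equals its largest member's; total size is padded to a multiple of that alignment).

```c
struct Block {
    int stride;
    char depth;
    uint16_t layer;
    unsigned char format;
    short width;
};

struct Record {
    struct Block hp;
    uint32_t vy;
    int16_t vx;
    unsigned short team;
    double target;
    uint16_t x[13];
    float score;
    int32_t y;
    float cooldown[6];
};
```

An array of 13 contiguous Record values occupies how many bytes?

Block: 0..4  stride  (4B, 4-aligned); 4..5  depth  (1B, 1-aligned); 5..6  -- padding (1B); 6..8  layer  (2B, 2-aligned); 8..9  format  (1B, 1-aligned); 9..10  -- padding (1B); 10..12  width  (2B, 2-aligned); sizeof = 12, alignof = 4
0..12  hp  (12B, 4-aligned)
12..16  vy  (4B, 4-aligned)
16..18  vx  (2B, 2-aligned)
18..20  team  (2B, 2-aligned)
20..24  -- padding (4B)
24..32  target  (8B, 8-aligned)
32..58  x  (26B, 2-aligned)
58..60  -- padding (2B)
60..64  score  (4B, 4-aligned)
64..68  y  (4B, 4-aligned)
68..92  cooldown  (24B, 4-aligned)
92..96  -- tail padding (4B)
sizeof = 96, alignof = 8
array of 13: 13 × 96 = 1248

1248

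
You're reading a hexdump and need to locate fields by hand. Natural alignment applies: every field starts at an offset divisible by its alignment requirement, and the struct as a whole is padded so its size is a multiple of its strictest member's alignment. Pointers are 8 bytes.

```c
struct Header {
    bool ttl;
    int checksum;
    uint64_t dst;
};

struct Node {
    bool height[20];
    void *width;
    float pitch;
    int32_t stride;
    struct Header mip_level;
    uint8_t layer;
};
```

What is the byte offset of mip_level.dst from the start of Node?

Header: @0: ttl [1B, align 1] → 1; +3 pad (align 4); @4: checksum [4B, align 4] → 8; @8: dst [8B, align 8] → 16; size 16, align 8
@0: height [20B, align 1] → 20
+4 pad (align 8)
@24: width [8B, align 8] → 32
@32: pitch [4B, align 4] → 36
@36: stride [4B, align 4] → 40
@40: mip_level [16B, align 8] → 56
within Header: dst at 8
40 + 8 = 48

48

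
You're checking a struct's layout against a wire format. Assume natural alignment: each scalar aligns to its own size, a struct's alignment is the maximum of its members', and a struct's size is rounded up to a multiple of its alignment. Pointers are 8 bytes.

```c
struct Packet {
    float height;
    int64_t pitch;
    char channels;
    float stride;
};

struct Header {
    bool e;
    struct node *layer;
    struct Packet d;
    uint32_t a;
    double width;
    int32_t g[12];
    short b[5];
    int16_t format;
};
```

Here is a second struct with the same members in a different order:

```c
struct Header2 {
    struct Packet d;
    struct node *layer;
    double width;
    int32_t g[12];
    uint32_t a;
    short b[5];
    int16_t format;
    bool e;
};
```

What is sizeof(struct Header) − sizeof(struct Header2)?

8

Packet: height at 0 (size 4, align 4) → ends 4; pad 4 to align 8 for pitch; pitch at 8 (size 8, align 8) → ends 16; channels at 16 (size 1, align 1) → ends 17; pad 3 to align 4 for stride; stride at 20 (size 4, align 4) → ends 24; total 24 bytes, alignment 8
e at 0 (size 1, align 1) → ends 1
pad 7 to align 8 for layer
layer at 8 (size 8, align 8) → ends 16
d at 16 (size 24, align 8) → ends 40
a at 40 (size 4, align 4) → ends 44
pad 4 to align 8 for width
width at 48 (size 8, align 8) → ends 56
g at 56 (size 48, align 4) → ends 104
b at 104 (size 10, align 2) → ends 114
format at 114 (size 2, align 2) → ends 116
tail pad 4 to reach multiple of 8
total 120 bytes, alignment 8
— Header2 —
d at 0 (size 24, align 8) → ends 24
layer at 24 (size 8, align 8) → ends 32
width at 32 (size 8, align 8) → ends 40
g at 40 (size 48, align 4) → ends 88
a at 88 (size 4, align 4) → ends 92
b at 92 (size 10, align 2) → ends 102
format at 102 (size 2, align 2) → ends 104
e at 104 (size 1, align 1) → ends 105
tail pad 7 to reach multiple of 8
total 112 bytes, alignment 8
120 − 112 = 8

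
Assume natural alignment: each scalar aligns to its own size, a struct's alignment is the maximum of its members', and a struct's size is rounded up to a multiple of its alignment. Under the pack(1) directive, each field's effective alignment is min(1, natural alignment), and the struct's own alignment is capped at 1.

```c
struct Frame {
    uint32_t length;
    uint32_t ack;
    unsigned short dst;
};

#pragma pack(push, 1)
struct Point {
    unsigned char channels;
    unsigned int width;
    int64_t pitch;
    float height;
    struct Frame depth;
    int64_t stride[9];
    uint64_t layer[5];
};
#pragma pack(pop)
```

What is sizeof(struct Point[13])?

1833

Frame: length at 0 (size 4, align 4) → ends 4; ack at 4 (size 4, align 4) → ends 8; dst at 8 (size 2, align 2) → ends 10; tail pad 2 to reach multiple of 4; total 12 bytes, alignment 4
channels at 0 (size 1, align 1) → ends 1
width at 1 (size 4, align 1) → ends 5
pitch at 5 (size 8, align 1) → ends 13
height at 13 (size 4, align 1) → ends 17
depth at 17 (size 12, align 1) → ends 29
stride at 29 (size 72, align 1) → ends 101
layer at 101 (size 40, align 1) → ends 141
total 141 bytes, alignment 1
array of 13: 13 × 141 = 1833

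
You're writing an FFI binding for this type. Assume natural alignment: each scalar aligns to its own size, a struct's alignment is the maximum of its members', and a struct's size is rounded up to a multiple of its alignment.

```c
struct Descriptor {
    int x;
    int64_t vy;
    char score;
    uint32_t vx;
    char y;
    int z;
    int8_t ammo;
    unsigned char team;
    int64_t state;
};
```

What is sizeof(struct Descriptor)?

48 bytes

0..4  x  (4B, 4-aligned)
4..8  -- padding (4B)
8..16  vy  (8B, 8-aligned)
16..17  score  (1B, 1-aligned)
17..20  -- padding (3B)
20..24  vx  (4B, 4-aligned)
24..25  y  (1B, 1-aligned)
25..28  -- padding (3B)
28..32  z  (4B, 4-aligned)
32..33  ammo  (1B, 1-aligned)
33..34  team  (1B, 1-aligned)
34..40  -- padding (6B)
40..48  state  (8B, 8-aligned)
sizeof = 48, alignof = 8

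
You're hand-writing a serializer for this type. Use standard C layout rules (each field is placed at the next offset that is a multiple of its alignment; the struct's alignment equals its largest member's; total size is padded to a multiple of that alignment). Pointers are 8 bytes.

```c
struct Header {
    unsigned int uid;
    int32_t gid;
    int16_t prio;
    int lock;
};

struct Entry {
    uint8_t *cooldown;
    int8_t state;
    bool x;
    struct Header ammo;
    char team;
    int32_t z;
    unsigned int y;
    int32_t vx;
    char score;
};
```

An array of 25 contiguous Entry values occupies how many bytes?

Header: @0: uid [4B, align 4] → 4; @4: gid [4B, align 4] → 8; @8: prio [2B, align 2] → 10; +2 pad (align 4); @12: lock [4B, align 4] → 16; size 16, align 4
@0: cooldown [8B, align 8] → 8
@8: state [1B, align 1] → 9
@9: x [1B, align 1] → 10
+2 pad (align 4)
@12: ammo [16B, align 4] → 28
@28: team [1B, align 1] → 29
+3 pad (align 4)
@32: z [4B, align 4] → 36
@36: y [4B, align 4] → 40
@40: vx [4B, align 4] → 44
@44: score [1B, align 1] → 45
+3 tail pad (align 8)
size 48, align 8
array of 25: 25 × 48 = 1200

1200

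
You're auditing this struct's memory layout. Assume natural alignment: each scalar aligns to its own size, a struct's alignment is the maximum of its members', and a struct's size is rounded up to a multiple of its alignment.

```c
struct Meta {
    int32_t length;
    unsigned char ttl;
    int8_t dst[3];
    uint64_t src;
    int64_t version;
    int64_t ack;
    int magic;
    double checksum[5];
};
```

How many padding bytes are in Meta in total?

4

0..4  length  (4B, 4-aligned)
4..5  ttl  (1B, 1-aligned)
5..8  dst  (3B, 1-aligned)
8..16  src  (8B, 8-aligned)
16..24  version  (8B, 8-aligned)
24..32  ack  (8B, 8-aligned)
32..36  magic  (4B, 4-aligned)
36..40  -- padding (4B)
40..80  checksum  (40B, 8-aligned)
sizeof = 80, alignof = 8
data bytes 76, size 80 → padding 4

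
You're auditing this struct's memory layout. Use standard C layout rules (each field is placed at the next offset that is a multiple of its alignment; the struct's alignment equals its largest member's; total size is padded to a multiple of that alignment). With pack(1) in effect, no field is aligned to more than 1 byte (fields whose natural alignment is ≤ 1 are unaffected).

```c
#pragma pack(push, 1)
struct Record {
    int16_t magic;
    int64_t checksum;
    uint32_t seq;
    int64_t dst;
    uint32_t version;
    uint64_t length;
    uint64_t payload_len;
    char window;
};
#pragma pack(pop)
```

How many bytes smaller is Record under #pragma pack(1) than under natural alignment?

21

natural layout:
  magic at 0 (size 2, align 2) → ends 2
  pad 6 to align 8 for checksum
  checksum at 8 (size 8, align 8) → ends 16
  seq at 16 (size 4, align 4) → ends 20
  pad 4 to align 8 for dst
  dst at 24 (size 8, align 8) → ends 32
  version at 32 (size 4, align 4) → ends 36
  pad 4 to align 8 for length
  length at 40 (size 8, align 8) → ends 48
  payload_len at 48 (size 8, align 8) → ends 56
  window at 56 (size 1, align 1) → ends 57
  tail pad 7 to reach multiple of 8
  total 64 bytes, alignment 8
packed(1) layout:
  magic at 0 (size 2, align 1) → ends 2
  checksum at 2 (size 8, align 1) → ends 10
  seq at 10 (size 4, align 1) → ends 14
  dst at 14 (size 8, align 1) → ends 22
  version at 22 (size 4, align 1) → ends 26
  length at 26 (size 8, align 1) → ends 34
  payload_len at 34 (size 8, align 1) → ends 42
  window at 42 (size 1, align 1) → ends 43
  total 43 bytes, alignment 1
64 − 43 = 21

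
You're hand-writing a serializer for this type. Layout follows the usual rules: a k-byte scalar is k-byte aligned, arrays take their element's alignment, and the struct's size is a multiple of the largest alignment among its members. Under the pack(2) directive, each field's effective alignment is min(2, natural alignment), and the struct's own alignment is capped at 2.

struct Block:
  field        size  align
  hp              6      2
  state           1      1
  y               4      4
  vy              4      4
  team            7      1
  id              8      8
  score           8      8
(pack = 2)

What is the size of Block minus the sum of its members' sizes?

0..6  hp  (6B, 2-aligned)
6..7  state  (1B, 1-aligned)
7..8  -- padding (1B)
8..12  y  (4B, 2-aligned)
12..16  vy  (4B, 2-aligned)
16..23  team  (7B, 1-aligned)
23..24  -- padding (1B)
24..32  id  (8B, 2-aligned)
32..40  score  (8B, 2-aligned)
sizeof = 40, alignof = 2
data bytes 38, size 40 → padding 2

2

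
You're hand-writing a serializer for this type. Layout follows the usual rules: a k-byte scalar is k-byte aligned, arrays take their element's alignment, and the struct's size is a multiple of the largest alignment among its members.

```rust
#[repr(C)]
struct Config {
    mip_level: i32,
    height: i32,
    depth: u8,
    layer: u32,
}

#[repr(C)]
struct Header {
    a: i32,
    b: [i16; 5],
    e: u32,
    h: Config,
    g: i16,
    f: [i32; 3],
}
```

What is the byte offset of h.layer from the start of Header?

32

Config: mip_level at 0 (size 4, align 4) → ends 4; height at 4 (size 4, align 4) → ends 8; depth at 8 (size 1, align 1) → ends 9; pad 3 to align 4 for layer; layer at 12 (size 4, align 4) → ends 16; total 16 bytes, alignment 4
a at 0 (size 4, align 4) → ends 4
b at 4 (size 10, align 2) → ends 14
pad 2 to align 4 for e
e at 16 (size 4, align 4) → ends 20
h at 20 (size 16, align 4) → ends 36
within Config: layer at 12
20 + 12 = 32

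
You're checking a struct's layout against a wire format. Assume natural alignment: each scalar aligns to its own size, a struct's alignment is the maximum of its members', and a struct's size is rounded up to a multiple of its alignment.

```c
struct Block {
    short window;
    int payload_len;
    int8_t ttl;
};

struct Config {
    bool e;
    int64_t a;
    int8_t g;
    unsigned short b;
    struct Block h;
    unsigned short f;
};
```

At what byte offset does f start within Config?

32

Block: 0..2  window  (2B, 2-aligned); 2..4  -- padding (2B); 4..8  payload_len  (4B, 4-aligned); 8..9  ttl  (1B, 1-aligned); 9..12  -- tail padding (3B); sizeof = 12, alignof = 4
0..1  e  (1B, 1-aligned)
1..8  -- padding (7B)
8..16  a  (8B, 8-aligned)
16..17  g  (1B, 1-aligned)
17..18  -- padding (1B)
18..20  b  (2B, 2-aligned)
20..32  h  (12B, 4-aligned)
32..34  f  (2B, 2-aligned)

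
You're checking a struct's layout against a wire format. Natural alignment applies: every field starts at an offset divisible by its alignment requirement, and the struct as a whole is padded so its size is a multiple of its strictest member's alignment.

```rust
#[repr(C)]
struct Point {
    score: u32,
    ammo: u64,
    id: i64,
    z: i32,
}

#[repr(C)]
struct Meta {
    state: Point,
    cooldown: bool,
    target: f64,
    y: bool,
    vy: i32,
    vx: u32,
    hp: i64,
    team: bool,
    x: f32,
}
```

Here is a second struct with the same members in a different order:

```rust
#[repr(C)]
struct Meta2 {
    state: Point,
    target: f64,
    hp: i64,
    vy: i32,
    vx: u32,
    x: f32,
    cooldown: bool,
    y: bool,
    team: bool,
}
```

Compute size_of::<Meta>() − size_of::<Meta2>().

16

Point: @0: score [4B, align 4] → 4; +4 pad (align 8); @8: ammo [8B, align 8] → 16; @16: id [8B, align 8] → 24; @24: z [4B, align 4] → 28; +4 tail pad (align 8); size 32, align 8
@0: state [32B, align 8] → 32
@32: cooldown [1B, align 1] → 33
+7 pad (align 8)
@40: target [8B, align 8] → 48
@48: y [1B, align 1] → 49
+3 pad (align 4)
@52: vy [4B, align 4] → 56
@56: vx [4B, align 4] → 60
+4 pad (align 8)
@64: hp [8B, align 8] → 72
@72: team [1B, align 1] → 73
+3 pad (align 4)
@76: x [4B, align 4] → 80
size 80, align 8
— Meta2 —
@0: state [32B, align 8] → 32
@32: target [8B, align 8] → 40
@40: hp [8B, align 8] → 48
@48: vy [4B, align 4] → 52
@52: vx [4B, align 4] → 56
@56: x [4B, align 4] → 60
@60: cooldown [1B, align 1] → 61
@61: y [1B, align 1] → 62
@62: team [1B, align 1] → 63
+1 tail pad (align 8)
size 64, align 8
80 − 64 = 16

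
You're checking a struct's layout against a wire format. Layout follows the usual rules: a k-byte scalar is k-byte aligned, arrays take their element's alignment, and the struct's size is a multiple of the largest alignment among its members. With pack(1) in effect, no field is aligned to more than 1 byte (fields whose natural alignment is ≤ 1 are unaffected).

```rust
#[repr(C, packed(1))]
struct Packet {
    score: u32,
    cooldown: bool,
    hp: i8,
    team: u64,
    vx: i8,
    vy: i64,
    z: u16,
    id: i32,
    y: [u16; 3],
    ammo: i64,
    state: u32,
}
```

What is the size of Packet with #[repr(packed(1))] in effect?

@0: score [4B, align 1] → 4
@4: cooldown [1B, align 1] → 5
@5: hp [1B, align 1] → 6
@6: team [8B, align 1] → 14
@14: vx [1B, align 1] → 15
@15: vy [8B, align 1] → 23
@23: z [2B, align 1] → 25
@25: id [4B, align 1] → 29
@29: y [6B, align 1] → 35
@35: ammo [8B, align 1] → 43
@43: state [4B, align 1] → 47
size 47, align 1

47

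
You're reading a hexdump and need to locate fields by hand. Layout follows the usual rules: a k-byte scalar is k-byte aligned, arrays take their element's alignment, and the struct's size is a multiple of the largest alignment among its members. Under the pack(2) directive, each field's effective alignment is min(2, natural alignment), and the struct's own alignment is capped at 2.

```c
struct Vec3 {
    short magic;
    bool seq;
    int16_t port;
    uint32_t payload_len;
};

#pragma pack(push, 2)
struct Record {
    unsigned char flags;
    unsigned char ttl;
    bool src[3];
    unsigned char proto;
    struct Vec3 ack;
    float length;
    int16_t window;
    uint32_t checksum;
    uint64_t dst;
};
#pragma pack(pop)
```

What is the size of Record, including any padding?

36

Vec3: magic at 0 (size 2, align 2) → ends 2; seq at 2 (size 1, align 1) → ends 3; pad 1 to align 2 for port; port at 4 (size 2, align 2) → ends 6; pad 2 to align 4 for payload_len; payload_len at 8 (size 4, align 4) → ends 12; total 12 bytes, alignment 4
flags at 0 (size 1, align 1) → ends 1
ttl at 1 (size 1, align 1) → ends 2
src at 2 (size 3, align 1) → ends 5
proto at 5 (size 1, align 1) → ends 6
ack at 6 (size 12, align 2) → ends 18
length at 18 (size 4, align 2) → ends 22
window at 22 (size 2, align 2) → ends 24
checksum at 24 (size 4, align 2) → ends 28
dst at 28 (size 8, align 2) → ends 36
total 36 bytes, alignment 2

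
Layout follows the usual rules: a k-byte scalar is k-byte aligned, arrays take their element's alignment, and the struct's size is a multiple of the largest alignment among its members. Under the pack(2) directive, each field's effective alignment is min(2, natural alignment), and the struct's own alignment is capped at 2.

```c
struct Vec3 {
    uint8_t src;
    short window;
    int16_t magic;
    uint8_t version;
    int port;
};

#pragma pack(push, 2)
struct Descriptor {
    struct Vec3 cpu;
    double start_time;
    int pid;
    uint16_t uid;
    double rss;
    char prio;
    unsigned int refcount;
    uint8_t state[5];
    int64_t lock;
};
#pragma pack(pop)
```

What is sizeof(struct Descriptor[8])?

Vec3: src at 0 (size 1, align 1) → ends 1; pad 1 to align 2 for window; window at 2 (size 2, align 2) → ends 4; magic at 4 (size 2, align 2) → ends 6; version at 6 (size 1, align 1) → ends 7; pad 1 to align 4 for port; port at 8 (size 4, align 4) → ends 12; total 12 bytes, alignment 4
cpu at 0 (size 12, align 2) → ends 12
start_time at 12 (size 8, align 2) → ends 20
pid at 20 (size 4, align 2) → ends 24
uid at 24 (size 2, align 2) → ends 26
rss at 26 (size 8, align 2) → ends 34
prio at 34 (size 1, align 1) → ends 35
pad 1 to align 2 for refcount
refcount at 36 (size 4, align 2) → ends 40
state at 40 (size 5, align 1) → ends 45
pad 1 to align 2 for lock
lock at 46 (size 8, align 2) → ends 54
total 54 bytes, alignment 2
array of 8: 8 × 54 = 432

432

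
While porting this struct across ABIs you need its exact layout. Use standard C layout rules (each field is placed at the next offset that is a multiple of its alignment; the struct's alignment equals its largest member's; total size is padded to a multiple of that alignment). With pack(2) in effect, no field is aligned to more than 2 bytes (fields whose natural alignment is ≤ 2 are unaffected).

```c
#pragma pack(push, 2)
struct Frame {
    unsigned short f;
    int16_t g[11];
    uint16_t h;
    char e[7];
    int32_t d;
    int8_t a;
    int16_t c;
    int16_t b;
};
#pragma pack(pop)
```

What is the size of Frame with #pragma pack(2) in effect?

44

f at 0 (size 2, align 2) → ends 2
g at 2 (size 22, align 2) → ends 24
h at 24 (size 2, align 2) → ends 26
e at 26 (size 7, align 1) → ends 33
pad 1 to align 2 for d
d at 34 (size 4, align 2) → ends 38
a at 38 (size 1, align 1) → ends 39
pad 1 to align 2 for c
c at 40 (size 2, align 2) → ends 42
b at 42 (size 2, align 2) → ends 44
total 44 bytes, alignment 2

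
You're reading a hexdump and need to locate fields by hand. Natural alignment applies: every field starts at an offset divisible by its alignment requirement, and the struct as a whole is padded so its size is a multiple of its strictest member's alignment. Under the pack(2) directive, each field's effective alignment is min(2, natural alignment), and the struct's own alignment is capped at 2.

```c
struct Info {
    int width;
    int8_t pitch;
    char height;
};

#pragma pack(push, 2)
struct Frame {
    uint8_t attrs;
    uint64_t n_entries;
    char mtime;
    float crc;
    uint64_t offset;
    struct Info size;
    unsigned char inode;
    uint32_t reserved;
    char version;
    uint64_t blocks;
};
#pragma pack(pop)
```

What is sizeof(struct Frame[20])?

Info: @0: width [4B, align 4] → 4; @4: pitch [1B, align 1] → 5; @5: height [1B, align 1] → 6; +2 tail pad (align 4); size 8, align 4
@0: attrs [1B, align 1] → 1
+1 pad (align 2)
@2: n_entries [8B, align 2] → 10
@10: mtime [1B, align 1] → 11
+1 pad (align 2)
@12: crc [4B, align 2] → 16
@16: offset [8B, align 2] → 24
@24: size [8B, align 2] → 32
@32: inode [1B, align 1] → 33
+1 pad (align 2)
@34: reserved [4B, align 2] → 38
@38: version [1B, align 1] → 39
+1 pad (align 2)
@40: blocks [8B, align 2] → 48
size 48, align 2
array of 20: 20 × 48 = 960

960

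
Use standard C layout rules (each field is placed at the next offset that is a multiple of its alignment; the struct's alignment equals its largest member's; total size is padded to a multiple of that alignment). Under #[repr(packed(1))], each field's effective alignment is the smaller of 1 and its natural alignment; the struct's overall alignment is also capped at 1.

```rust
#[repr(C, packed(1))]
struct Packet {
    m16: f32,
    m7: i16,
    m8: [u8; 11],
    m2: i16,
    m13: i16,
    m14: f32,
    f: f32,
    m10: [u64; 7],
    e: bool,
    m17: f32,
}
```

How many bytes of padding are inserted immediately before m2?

@0: m16 [4B, align 1] → 4
@4: m7 [2B, align 1] → 6
@6: m8 [11B, align 1] → 17
@17: m2 [2B, align 1] → 19

0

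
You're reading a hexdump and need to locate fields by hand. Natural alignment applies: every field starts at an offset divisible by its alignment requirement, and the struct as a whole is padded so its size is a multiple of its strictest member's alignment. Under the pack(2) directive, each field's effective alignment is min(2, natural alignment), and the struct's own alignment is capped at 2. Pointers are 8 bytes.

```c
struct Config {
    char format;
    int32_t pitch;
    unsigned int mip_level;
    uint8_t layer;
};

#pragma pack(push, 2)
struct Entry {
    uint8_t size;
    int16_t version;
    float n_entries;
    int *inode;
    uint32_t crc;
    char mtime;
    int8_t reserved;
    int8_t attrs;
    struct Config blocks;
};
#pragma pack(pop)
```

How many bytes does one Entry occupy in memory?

40

Config: 0..1  format  (1B, 1-aligned); 1..4  -- padding (3B); 4..8  pitch  (4B, 4-aligned); 8..12  mip_level  (4B, 4-aligned); 12..13  layer  (1B, 1-aligned); 13..16  -- tail padding (3B); sizeof = 16, alignof = 4
0..1  size  (1B, 1-aligned)
1..2  -- padding (1B)
2..4  version  (2B, 2-aligned)
4..8  n_entries  (4B, 2-aligned)
8..16  inode  (8B, 2-aligned)
16..20  crc  (4B, 2-aligned)
20..21  mtime  (1B, 1-aligned)
21..22  reserved  (1B, 1-aligned)
22..23  attrs  (1B, 1-aligned)
23..24  -- padding (1B)
24..40  blocks  (16B, 2-aligned)
sizeof = 40, alignof = 2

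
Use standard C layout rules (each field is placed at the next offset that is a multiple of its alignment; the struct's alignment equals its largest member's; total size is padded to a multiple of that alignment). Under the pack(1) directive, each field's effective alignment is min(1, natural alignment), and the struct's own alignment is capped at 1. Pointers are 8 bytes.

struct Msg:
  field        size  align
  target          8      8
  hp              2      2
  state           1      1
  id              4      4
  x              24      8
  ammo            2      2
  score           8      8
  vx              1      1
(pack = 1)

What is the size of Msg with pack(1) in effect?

50

0..8  target  (8B, 1-aligned)
8..10  hp  (2B, 1-aligned)
10..11  state  (1B, 1-aligned)
11..15  id  (4B, 1-aligned)
15..39  x  (24B, 1-aligned)
39..41  ammo  (2B, 1-aligned)
41..49  score  (8B, 1-aligned)
49..50  vx  (1B, 1-aligned)
sizeof = 50, alignof = 1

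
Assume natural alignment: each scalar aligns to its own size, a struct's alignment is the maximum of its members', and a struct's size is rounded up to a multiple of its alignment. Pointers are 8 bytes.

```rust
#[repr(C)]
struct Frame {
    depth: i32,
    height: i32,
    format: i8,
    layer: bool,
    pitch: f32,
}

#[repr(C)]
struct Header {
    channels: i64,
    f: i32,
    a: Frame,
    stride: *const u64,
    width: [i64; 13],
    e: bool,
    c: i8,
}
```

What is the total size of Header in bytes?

152 bytes

Frame: 0..4  depth  (4B, 4-aligned); 4..8  height  (4B, 4-aligned); 8..9  format  (1B, 1-aligned); 9..10  layer  (1B, 1-aligned); 10..12  -- padding (2B); 12..16  pitch  (4B, 4-aligned); sizeof = 16, alignof = 4
0..8  channels  (8B, 8-aligned)
8..12  f  (4B, 4-aligned)
12..28  a  (16B, 4-aligned)
28..32  -- padding (4B)
32..40  stride  (8B, 8-aligned)
40..144  width  (104B, 8-aligned)
144..145  e  (1B, 1-aligned)
145..146  c  (1B, 1-aligned)
146..152  -- tail padding (6B)
sizeof = 152, alignof = 8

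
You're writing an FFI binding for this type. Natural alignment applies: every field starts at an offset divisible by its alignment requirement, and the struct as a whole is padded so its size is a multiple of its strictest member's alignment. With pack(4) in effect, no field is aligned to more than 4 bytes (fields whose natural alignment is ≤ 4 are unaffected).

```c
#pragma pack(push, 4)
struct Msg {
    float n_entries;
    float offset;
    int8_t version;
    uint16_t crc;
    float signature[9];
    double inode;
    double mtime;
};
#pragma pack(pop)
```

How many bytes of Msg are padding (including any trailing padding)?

1

0..4  n_entries  (4B, 4-aligned)
4..8  offset  (4B, 4-aligned)
8..9  version  (1B, 1-aligned)
9..10  -- padding (1B)
10..12  crc  (2B, 2-aligned)
12..48  signature  (36B, 4-aligned)
48..56  inode  (8B, 4-aligned)
56..64  mtime  (8B, 4-aligned)
sizeof = 64, alignof = 4
data bytes 63, size 64 → padding 1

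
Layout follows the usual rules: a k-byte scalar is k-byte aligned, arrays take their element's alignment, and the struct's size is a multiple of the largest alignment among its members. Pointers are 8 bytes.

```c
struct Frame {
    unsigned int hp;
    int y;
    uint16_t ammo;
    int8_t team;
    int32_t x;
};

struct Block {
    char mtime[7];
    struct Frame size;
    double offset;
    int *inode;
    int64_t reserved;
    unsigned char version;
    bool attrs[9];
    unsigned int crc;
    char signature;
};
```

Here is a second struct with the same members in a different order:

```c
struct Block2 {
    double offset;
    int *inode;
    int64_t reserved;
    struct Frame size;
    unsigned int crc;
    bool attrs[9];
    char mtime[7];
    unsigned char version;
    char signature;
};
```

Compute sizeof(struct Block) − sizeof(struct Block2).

8

Frame: @0: hp [4B, align 4] → 4; @4: y [4B, align 4] → 8; @8: ammo [2B, align 2] → 10; @10: team [1B, align 1] → 11; +1 pad (align 4); @12: x [4B, align 4] → 16; size 16, align 4
@0: mtime [7B, align 1] → 7
+1 pad (align 4)
@8: size [16B, align 4] → 24
@24: offset [8B, align 8] → 32
@32: inode [8B, align 8] → 40
@40: reserved [8B, align 8] → 48
@48: version [1B, align 1] → 49
@49: attrs [9B, align 1] → 58
+2 pad (align 4)
@60: crc [4B, align 4] → 64
@64: signature [1B, align 1] → 65
+7 tail pad (align 8)
size 72, align 8
— Block2 —
@0: offset [8B, align 8] → 8
@8: inode [8B, align 8] → 16
@16: reserved [8B, align 8] → 24
@24: size [16B, align 4] → 40
@40: crc [4B, align 4] → 44
@44: attrs [9B, align 1] → 53
@53: mtime [7B, align 1] → 60
@60: version [1B, align 1] → 61
@61: signature [1B, align 1] → 62
+2 tail pad (align 8)
size 64, align 8
72 − 64 = 8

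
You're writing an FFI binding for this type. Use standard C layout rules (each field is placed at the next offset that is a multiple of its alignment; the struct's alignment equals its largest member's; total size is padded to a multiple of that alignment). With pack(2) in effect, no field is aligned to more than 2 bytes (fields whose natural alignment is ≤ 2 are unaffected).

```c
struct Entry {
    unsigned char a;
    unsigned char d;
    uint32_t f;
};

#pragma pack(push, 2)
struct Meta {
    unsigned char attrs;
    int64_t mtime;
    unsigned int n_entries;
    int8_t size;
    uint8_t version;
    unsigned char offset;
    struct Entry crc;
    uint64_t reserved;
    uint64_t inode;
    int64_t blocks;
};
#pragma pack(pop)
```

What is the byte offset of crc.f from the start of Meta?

22

Entry: 0..1  a  (1B, 1-aligned); 1..2  d  (1B, 1-aligned); 2..4  -- padding (2B); 4..8  f  (4B, 4-aligned); sizeof = 8, alignof = 4
0..1  attrs  (1B, 1-aligned)
1..2  -- padding (1B)
2..10  mtime  (8B, 2-aligned)
10..14  n_entries  (4B, 2-aligned)
14..15  size  (1B, 1-aligned)
15..16  version  (1B, 1-aligned)
16..17  offset  (1B, 1-aligned)
17..18  -- padding (1B)
18..26  crc  (8B, 2-aligned)
within Entry: f at 4
18 + 4 = 22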